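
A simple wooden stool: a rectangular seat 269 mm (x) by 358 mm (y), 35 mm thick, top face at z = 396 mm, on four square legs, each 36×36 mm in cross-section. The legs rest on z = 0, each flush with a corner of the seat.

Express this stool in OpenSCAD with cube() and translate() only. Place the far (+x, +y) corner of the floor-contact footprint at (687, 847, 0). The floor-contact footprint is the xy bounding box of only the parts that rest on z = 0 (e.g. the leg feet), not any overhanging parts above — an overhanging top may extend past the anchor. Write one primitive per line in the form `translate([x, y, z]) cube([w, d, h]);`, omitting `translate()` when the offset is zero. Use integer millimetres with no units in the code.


// leg_h = 396 - 35 = 361
translate([418, 489, 361]) cube([269, 358, 35]);
translate([418, 489, 0]) cube([36, 36, 361]);
translate([651, 489, 0]) cube([36, 36, 361]);
translate([418, 811, 0]) cube([36, 36, 361]);
translate([651, 811, 0]) cube([36, 36, 361]);


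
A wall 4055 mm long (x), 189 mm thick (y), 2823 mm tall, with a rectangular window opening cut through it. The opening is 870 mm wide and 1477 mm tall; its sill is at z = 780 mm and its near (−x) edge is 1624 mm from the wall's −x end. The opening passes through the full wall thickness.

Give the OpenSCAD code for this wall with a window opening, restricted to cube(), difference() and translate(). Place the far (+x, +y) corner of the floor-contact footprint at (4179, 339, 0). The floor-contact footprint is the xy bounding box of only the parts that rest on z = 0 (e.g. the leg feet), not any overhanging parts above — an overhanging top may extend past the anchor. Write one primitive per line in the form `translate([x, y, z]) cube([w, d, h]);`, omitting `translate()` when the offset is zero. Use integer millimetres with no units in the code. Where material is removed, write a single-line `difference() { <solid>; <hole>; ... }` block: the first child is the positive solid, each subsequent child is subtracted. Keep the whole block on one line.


difference() { translate([124, 150, 0]) cube([4055, 189, 2823]); translate([1748, 150, 780]) cube([870, 189, 1477]); }


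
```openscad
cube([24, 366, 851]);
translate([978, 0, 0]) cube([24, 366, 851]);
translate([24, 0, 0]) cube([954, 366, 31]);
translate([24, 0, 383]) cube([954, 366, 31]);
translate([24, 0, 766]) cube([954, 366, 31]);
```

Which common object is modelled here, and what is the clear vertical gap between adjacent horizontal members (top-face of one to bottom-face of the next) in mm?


A bookshelf. The clear shelf gap is 352 mm.

Two tall side panels with 3 horizontal boards between them — a bookshelf. The first two shelf undersides are at z = 0 and z = 383; with shelf thickness 31, the clear gap is 383 − 0 − 31 = 352 mm.


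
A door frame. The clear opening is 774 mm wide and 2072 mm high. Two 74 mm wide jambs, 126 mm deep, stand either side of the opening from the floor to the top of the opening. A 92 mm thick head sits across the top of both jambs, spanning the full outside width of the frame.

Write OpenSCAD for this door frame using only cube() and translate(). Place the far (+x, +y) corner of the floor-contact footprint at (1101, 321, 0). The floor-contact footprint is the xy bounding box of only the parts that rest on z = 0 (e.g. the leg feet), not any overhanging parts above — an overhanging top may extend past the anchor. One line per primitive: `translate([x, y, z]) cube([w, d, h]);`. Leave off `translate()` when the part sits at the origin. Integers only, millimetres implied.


translate([179, 195, 0]) cube([74, 126, 2072]);
translate([1027, 195, 0]) cube([74, 126, 2072]);
translate([179, 195, 2072]) cube([922, 126, 92]);


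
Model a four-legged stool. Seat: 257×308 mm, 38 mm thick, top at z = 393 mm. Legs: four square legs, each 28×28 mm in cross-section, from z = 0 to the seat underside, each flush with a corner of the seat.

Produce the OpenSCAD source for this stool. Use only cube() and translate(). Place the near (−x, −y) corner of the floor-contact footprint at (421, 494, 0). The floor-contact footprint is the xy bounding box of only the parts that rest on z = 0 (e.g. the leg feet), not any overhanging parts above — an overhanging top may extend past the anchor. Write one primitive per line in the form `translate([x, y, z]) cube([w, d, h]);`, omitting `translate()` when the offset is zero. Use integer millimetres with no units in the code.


translate([421, 494, 355]) cube([257, 308, 38]);
translate([421, 494, 0]) cube([28, 28, 355]);
translate([650, 494, 0]) cube([28, 28, 355]);
translate([421, 774, 0]) cube([28, 28, 355]);
translate([650, 774, 0]) cube([28, 28, 355]);


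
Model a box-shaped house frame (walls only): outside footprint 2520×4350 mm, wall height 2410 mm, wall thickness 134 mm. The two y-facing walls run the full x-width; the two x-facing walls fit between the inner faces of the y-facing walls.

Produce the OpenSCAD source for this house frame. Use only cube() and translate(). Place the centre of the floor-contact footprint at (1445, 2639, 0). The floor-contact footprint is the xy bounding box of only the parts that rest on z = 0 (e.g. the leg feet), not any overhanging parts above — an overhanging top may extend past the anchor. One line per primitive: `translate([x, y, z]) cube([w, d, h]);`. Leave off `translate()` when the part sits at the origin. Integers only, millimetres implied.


translate([185, 464, 0]) cube([2520, 134, 2410]);
translate([185, 4680, 0]) cube([2520, 134, 2410]);
translate([185, 598, 0]) cube([134, 4082, 2410]);
translate([2571, 598, 0]) cube([134, 4082, 2410]);


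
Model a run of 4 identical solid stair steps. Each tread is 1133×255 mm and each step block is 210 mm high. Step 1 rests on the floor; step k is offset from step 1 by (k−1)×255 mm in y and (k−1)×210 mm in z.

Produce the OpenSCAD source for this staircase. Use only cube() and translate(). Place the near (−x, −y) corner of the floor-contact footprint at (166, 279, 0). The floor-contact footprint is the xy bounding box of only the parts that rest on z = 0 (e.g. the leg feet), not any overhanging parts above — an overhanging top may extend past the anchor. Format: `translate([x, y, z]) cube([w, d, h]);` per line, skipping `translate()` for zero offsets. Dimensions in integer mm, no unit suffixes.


translate([166, 279, 0]) cube([1133, 255, 210]);
translate([166, 534, 210]) cube([1133, 255, 210]);
translate([166, 789, 420]) cube([1133, 255, 210]);
translate([166, 1044, 630]) cube([1133, 255, 210]);


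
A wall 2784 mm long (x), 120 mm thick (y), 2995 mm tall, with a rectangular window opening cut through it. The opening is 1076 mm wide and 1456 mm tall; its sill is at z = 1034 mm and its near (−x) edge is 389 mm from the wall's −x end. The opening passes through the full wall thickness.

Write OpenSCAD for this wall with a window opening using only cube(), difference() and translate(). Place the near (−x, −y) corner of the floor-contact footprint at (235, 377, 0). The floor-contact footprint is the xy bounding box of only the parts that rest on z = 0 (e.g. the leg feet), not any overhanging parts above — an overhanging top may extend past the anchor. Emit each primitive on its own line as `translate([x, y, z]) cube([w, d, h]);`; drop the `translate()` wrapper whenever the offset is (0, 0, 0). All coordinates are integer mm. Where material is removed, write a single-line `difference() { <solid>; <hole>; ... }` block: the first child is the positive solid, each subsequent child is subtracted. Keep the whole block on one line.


difference() { translate([235, 377, 0]) cube([2784, 120, 2995]); translate([624, 377, 1034]) cube([1076, 120, 1456]); }


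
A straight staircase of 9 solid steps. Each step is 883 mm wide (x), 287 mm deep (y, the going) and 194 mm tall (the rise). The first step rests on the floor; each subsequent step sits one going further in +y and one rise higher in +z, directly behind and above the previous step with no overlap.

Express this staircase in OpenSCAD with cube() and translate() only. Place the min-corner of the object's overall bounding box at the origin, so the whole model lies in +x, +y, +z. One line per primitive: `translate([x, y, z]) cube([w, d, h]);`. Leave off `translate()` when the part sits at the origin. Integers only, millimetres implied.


cube([883, 287, 194]);
translate([0, 287, 194]) cube([883, 287, 194]);
translate([0, 574, 388]) cube([883, 287, 194]);
translate([0, 861, 582]) cube([883, 287, 194]);
translate([0, 1148, 776]) cube([883, 287, 194]);
translate([0, 1435, 970]) cube([883, 287, 194]);
translate([0, 1722, 1164]) cube([883, 287, 194]);
translate([0, 2009, 1358]) cube([883, 287, 194]);
translate([0, 2296, 1552]) cube([883, 287, 194]);


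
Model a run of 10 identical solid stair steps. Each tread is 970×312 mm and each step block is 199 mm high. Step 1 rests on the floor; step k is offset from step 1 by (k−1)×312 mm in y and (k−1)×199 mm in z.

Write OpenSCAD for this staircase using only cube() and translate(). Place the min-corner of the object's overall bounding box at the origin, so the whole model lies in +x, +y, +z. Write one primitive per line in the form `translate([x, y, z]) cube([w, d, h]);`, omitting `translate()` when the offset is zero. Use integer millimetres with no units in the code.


cube([970, 312, 199]);
translate([0, 312, 199]) cube([970, 312, 199]);
translate([0, 624, 398]) cube([970, 312, 199]);
translate([0, 936, 597]) cube([970, 312, 199]);
translate([0, 1248, 796]) cube([970, 312, 199]);
translate([0, 1560, 995]) cube([970, 312, 199]);
translate([0, 1872, 1194]) cube([970, 312, 199]);
translate([0, 2184, 1393]) cube([970, 312, 199]);
translate([0, 2496, 1592]) cube([970, 312, 199]);
translate([0, 2808, 1791]) cube([970, 312, 199]);


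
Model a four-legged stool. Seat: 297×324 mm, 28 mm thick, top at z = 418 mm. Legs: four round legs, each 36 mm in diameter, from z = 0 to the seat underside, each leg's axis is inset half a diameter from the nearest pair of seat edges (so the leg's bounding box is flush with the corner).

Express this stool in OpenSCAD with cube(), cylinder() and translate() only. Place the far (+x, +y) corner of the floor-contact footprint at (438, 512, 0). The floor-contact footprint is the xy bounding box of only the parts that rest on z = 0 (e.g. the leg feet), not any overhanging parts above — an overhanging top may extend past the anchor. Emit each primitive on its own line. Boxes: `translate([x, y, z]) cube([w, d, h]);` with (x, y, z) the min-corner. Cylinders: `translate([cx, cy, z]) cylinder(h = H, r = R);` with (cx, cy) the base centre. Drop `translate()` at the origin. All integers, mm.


translate([141, 188, 390]) cube([297, 324, 28]);
translate([159, 206, 0]) cylinder(h = 390, r = 18);
translate([420, 206, 0]) cylinder(h = 390, r = 18);
translate([159, 494, 0]) cylinder(h = 390, r = 18);
translate([420, 494, 0]) cylinder(h = 390, r = 18);


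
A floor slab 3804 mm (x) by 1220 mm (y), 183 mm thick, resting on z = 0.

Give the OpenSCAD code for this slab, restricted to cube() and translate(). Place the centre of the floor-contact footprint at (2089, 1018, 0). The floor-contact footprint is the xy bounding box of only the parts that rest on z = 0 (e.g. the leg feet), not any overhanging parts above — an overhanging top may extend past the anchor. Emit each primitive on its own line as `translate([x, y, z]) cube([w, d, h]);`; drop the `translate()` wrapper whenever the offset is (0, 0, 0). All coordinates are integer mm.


translate([187, 408, 0]) cube([3804, 1220, 183]);


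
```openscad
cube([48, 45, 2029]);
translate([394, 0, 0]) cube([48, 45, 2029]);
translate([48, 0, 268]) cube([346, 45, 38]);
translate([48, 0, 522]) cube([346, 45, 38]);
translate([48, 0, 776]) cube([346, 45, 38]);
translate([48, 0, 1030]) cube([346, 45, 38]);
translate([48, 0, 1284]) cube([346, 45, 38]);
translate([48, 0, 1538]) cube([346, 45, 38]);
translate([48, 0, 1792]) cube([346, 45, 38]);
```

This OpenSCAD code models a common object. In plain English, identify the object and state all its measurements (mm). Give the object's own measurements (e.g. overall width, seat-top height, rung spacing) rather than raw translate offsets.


A straight ladder. Two 48×45 mm vertical rails, 2029 mm tall, stand 442 mm apart (outside-to-outside) with their front faces coplanar on the −y side. 7 rungs, each 45 mm deep and 38 mm tall, span between the inner faces of the rails, front faces flush with the rails. The lowest rung's underside is at z = 268 mm and rungs are spaced 254 mm apart (underside to underside).


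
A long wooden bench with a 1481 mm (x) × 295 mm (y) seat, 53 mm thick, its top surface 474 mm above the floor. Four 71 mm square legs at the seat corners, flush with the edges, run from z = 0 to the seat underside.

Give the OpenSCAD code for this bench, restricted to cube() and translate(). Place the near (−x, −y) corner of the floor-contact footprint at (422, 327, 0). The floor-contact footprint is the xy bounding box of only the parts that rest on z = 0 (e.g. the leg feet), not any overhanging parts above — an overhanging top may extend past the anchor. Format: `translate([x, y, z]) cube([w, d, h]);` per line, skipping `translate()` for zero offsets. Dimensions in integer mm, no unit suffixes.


translate([422, 327, 421]) cube([1481, 295, 53]);
translate([422, 327, 0]) cube([71, 71, 421]);
translate([422, 551, 0]) cube([71, 71, 421]);
translate([1832, 327, 0]) cube([71, 71, 421]);
translate([1832, 551, 0]) cube([71, 71, 421]);


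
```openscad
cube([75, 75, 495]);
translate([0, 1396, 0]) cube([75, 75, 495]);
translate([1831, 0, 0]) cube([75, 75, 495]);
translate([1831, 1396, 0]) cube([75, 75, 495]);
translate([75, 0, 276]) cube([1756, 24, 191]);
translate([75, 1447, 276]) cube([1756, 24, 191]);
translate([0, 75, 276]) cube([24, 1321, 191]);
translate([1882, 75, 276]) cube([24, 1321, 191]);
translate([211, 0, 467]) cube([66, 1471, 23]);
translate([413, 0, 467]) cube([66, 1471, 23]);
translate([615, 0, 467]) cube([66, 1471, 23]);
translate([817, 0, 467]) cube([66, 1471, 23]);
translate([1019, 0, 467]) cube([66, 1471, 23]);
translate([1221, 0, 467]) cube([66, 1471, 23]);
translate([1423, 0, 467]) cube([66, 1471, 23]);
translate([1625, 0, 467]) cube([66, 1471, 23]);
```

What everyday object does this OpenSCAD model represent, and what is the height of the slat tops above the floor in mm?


A bed frame. The slat-top height is 490 mm.

Four posts, four rails, and a row of slats — a bed frame. Slats sit on the rails at z = 276 + 191 = 467; with slat thickness 23, the top is 490 mm.


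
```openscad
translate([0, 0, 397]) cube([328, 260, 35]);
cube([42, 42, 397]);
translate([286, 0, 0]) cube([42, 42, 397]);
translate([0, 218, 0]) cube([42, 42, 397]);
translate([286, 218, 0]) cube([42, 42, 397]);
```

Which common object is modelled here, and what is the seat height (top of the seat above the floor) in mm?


A stool. The seat height is 432 mm.

A 328×260×35 slab at z = 397 on four corner posts — a stool. The seat top is 397 + 35 = 432 mm.


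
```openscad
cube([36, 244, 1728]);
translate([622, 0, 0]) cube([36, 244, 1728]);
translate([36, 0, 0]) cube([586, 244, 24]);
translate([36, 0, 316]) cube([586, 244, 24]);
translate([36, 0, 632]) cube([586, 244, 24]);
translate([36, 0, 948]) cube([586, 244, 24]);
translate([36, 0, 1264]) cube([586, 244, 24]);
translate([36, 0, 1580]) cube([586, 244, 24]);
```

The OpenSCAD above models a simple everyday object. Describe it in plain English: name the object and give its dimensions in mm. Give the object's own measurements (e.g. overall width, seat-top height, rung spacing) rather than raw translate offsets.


An open bookshelf. Two side panels, each 36 mm thick, 244 mm deep and 1728 mm tall, stand 658 mm apart (outside-to-outside). Between them sit 6 shelves, each 24 mm thick and 244 mm deep, spanning the full gap between the sides. The bottom shelf rests on the floor (its underside at z = 0) and the clear gap between one shelf's top and the next shelf's underside is 292 mm.


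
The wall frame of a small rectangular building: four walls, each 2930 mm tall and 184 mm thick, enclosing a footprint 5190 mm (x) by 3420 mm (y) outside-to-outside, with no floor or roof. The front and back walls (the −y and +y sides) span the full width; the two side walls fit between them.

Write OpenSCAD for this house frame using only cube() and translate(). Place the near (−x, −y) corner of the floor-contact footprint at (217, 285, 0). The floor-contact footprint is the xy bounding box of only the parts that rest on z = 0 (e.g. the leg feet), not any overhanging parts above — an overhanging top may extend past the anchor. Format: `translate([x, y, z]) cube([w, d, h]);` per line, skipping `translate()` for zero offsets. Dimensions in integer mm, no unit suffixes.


translate([217, 285, 0]) cube([5190, 184, 2930]);
translate([217, 3521, 0]) cube([5190, 184, 2930]);
translate([217, 469, 0]) cube([184, 3052, 2930]);
translate([5223, 469, 0]) cube([184, 3052, 2930]);


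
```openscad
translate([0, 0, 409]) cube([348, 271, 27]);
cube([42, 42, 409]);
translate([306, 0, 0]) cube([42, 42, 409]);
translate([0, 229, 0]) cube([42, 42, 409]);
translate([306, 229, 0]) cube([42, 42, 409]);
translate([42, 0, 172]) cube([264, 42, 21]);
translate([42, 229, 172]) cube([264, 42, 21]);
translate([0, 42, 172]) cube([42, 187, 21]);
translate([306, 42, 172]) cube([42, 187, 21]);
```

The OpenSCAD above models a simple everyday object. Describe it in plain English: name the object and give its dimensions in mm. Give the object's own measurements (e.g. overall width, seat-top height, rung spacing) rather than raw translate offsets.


A simple wooden stool: a rectangular seat 348 mm (x) by 271 mm (y), 27 mm thick, top face at z = 436 mm, on four square legs, each 42×42 mm in cross-section. The legs rest on z = 0, each flush with a corner of the seat. Four stretchers, 42 mm wide and 21 mm tall, connect adjacent legs with their undersides at z = 172 mm, each running between the inner faces of the legs it joins and aligned with the legs' outer faces on the other axis.


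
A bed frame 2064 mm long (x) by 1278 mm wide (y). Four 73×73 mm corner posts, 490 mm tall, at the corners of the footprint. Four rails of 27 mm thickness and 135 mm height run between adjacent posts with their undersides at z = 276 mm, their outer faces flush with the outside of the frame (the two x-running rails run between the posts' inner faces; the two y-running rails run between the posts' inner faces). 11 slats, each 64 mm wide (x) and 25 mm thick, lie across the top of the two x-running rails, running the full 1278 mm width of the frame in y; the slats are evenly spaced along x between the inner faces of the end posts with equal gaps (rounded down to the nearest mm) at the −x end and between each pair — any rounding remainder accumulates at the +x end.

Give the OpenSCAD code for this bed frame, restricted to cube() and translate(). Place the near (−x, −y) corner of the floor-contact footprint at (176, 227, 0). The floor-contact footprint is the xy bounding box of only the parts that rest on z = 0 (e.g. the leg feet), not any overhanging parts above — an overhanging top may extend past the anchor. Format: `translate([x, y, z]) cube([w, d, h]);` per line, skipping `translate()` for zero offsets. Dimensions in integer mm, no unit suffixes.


translate([176, 227, 0]) cube([73, 73, 490]);
translate([176, 1432, 0]) cube([73, 73, 490]);
translate([2167, 227, 0]) cube([73, 73, 490]);
translate([2167, 1432, 0]) cube([73, 73, 490]);
translate([249, 227, 276]) cube([1918, 27, 135]);
translate([249, 1478, 276]) cube([1918, 27, 135]);
translate([176, 300, 276]) cube([27, 1132, 135]);
translate([2213, 300, 276]) cube([27, 1132, 135]);
translate([350, 227, 411]) cube([64, 1278, 25]);
translate([515, 227, 411]) cube([64, 1278, 25]);
translate([680, 227, 411]) cube([64, 1278, 25]);
translate([845, 227, 411]) cube([64, 1278, 25]);
translate([1010, 227, 411]) cube([64, 1278, 25]);
translate([1175, 227, 411]) cube([64, 1278, 25]);
translate([1340, 227, 411]) cube([64, 1278, 25]);
translate([1505, 227, 411]) cube([64, 1278, 25]);
translate([1670, 227, 411]) cube([64, 1278, 25]);
translate([1835, 227, 411]) cube([64, 1278, 25]);
translate([2000, 227, 411]) cube([64, 1278, 25]);


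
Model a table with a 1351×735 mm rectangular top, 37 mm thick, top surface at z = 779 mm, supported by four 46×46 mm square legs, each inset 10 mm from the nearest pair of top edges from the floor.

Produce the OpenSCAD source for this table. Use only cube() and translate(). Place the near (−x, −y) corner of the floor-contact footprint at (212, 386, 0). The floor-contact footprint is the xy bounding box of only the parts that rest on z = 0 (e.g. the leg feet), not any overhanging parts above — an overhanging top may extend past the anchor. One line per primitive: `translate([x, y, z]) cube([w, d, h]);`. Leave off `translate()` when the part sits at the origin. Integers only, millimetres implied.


// leg_h = 779 - 37 = 742
translate([202, 376, 742]) cube([1351, 735, 37]);
translate([212, 386, 0]) cube([46, 46, 742]);
translate([1497, 386, 0]) cube([46, 46, 742]);
translate([212, 1055, 0]) cube([46, 46, 742]);
translate([1497, 1055, 0]) cube([46, 46, 742]);


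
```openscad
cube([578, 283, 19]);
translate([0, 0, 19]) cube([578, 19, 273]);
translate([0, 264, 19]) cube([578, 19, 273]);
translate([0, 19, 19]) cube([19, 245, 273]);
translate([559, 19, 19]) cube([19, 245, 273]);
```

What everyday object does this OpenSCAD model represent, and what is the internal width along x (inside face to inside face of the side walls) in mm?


An open box. The internal width is 540 mm.

A 578×283 base slab with four walls standing on it — an open box. The base is 578 mm wide and the walls are 19 mm thick, so the internal width is 578 − 2 × 19 = 540 mm.


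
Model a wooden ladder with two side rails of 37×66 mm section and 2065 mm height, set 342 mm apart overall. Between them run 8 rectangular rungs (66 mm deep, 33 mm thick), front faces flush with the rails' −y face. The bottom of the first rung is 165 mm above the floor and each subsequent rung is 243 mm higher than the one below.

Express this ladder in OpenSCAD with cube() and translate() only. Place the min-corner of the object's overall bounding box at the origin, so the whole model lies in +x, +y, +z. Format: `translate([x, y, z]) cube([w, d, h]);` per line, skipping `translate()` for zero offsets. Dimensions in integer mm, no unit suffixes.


cube([37, 66, 2065]);
translate([305, 0, 0]) cube([37, 66, 2065]);
translate([37, 0, 165]) cube([268, 66, 33]);
translate([37, 0, 408]) cube([268, 66, 33]);
translate([37, 0, 651]) cube([268, 66, 33]);
translate([37, 0, 894]) cube([268, 66, 33]);
translate([37, 0, 1137]) cube([268, 66, 33]);
translate([37, 0, 1380]) cube([268, 66, 33]);
translate([37, 0, 1623]) cube([268, 66, 33]);
translate([37, 0, 1866]) cube([268, 66, 33]);


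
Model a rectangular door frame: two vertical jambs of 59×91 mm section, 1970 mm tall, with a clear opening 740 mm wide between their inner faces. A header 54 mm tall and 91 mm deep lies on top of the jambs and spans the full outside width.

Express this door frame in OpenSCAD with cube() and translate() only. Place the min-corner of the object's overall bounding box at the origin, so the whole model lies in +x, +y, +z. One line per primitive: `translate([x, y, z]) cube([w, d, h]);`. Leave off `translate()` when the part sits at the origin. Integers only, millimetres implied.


cube([59, 91, 1970]);
translate([799, 0, 0]) cube([59, 91, 1970]);
translate([0, 0, 1970]) cube([858, 91, 54]);


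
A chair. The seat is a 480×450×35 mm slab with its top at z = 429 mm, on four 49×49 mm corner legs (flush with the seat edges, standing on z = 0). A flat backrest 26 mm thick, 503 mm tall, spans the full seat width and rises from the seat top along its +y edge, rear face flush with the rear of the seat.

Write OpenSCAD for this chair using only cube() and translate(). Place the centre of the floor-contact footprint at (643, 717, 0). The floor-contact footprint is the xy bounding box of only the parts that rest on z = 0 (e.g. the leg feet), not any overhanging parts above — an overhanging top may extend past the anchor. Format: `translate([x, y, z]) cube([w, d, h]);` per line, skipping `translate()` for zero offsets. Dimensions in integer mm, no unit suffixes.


translate([403, 492, 394]) cube([480, 450, 35]);
translate([403, 492, 0]) cube([49, 49, 394]);
translate([834, 492, 0]) cube([49, 49, 394]);
translate([403, 893, 0]) cube([49, 49, 394]);
translate([834, 893, 0]) cube([49, 49, 394]);
translate([403, 916, 429]) cube([480, 26, 503]);


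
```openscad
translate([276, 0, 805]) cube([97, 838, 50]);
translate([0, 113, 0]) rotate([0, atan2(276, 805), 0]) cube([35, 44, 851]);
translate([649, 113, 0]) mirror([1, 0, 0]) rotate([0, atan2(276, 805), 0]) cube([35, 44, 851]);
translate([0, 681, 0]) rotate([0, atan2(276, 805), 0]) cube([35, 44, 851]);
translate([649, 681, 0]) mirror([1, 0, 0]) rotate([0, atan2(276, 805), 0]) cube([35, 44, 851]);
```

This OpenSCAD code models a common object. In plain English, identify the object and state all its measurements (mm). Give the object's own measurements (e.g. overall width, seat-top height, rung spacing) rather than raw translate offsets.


A sawhorse. A 97×838×50 mm beam (x, y, z) sits on two A-frame leg pairs. Each pair is two raked legs of 35×44 mm section (44 mm along y) splaying symmetrically in x. Each leg rises 805 mm vertically over 276 mm of horizontal reach and is 851 mm long along its own axis. Every leg's outer bottom edge rests on the floor and its outer top edge meets a bottom edge of the beam — the left legs (tilting toward +x) meet the beam's −x bottom edge, the right legs (their mirror images, tilting toward −x) meet its +x bottom edge — so the leg tops tuck under the beam, the beam's underside is 805 mm above the floor, and the feet are 649 mm apart outside-to-outside with the beam centred between them. The two leg pairs are set in 113 mm from either end of the beam.


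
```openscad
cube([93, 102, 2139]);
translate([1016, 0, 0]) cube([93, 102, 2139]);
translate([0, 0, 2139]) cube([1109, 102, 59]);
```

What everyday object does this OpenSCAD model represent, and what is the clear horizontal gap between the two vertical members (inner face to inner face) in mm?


A door frame. The clear opening width is 923 mm.

Two 2139 mm tall posts with a header on top — a door frame. The left jamb is 93 mm wide at x = 0; the right jamb starts at x = 1016. The clear opening is 1016 − 93 = 923 mm.


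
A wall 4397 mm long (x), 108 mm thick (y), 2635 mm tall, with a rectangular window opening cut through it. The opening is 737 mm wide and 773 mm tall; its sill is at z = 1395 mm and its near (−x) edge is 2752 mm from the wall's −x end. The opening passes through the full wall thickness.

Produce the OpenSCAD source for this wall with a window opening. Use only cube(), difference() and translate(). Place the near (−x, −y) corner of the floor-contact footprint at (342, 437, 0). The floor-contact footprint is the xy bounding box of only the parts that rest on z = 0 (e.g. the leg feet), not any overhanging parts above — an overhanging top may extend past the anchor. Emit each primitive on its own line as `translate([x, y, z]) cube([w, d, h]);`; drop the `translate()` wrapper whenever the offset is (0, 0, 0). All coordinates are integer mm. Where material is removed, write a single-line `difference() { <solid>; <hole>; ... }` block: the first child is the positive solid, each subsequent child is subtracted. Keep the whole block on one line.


difference() { translate([342, 437, 0]) cube([4397, 108, 2635]); translate([3094, 437, 1395]) cube([737, 108, 773]); }


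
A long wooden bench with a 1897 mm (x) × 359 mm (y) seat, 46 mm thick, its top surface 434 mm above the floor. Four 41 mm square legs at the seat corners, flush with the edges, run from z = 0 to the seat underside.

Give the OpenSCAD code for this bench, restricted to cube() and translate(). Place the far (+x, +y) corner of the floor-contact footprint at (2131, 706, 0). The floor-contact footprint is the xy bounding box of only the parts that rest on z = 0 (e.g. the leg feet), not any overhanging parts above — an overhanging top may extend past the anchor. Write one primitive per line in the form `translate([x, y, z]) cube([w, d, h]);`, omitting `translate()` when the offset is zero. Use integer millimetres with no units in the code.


translate([234, 347, 388]) cube([1897, 359, 46]);
translate([234, 347, 0]) cube([41, 41, 388]);
translate([234, 665, 0]) cube([41, 41, 388]);
translate([2090, 347, 0]) cube([41, 41, 388]);
translate([2090, 665, 0]) cube([41, 41, 388]);


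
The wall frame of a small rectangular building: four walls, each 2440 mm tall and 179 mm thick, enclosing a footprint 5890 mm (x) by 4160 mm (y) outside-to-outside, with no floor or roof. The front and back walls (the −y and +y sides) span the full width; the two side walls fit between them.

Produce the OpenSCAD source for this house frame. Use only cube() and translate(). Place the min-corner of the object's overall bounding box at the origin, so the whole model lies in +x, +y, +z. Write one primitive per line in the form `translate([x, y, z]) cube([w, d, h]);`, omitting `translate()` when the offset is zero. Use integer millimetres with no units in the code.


cube([5890, 179, 2440]);
translate([0, 3981, 0]) cube([5890, 179, 2440]);
translate([0, 179, 0]) cube([179, 3802, 2440]);
translate([5711, 179, 0]) cube([179, 3802, 2440]);


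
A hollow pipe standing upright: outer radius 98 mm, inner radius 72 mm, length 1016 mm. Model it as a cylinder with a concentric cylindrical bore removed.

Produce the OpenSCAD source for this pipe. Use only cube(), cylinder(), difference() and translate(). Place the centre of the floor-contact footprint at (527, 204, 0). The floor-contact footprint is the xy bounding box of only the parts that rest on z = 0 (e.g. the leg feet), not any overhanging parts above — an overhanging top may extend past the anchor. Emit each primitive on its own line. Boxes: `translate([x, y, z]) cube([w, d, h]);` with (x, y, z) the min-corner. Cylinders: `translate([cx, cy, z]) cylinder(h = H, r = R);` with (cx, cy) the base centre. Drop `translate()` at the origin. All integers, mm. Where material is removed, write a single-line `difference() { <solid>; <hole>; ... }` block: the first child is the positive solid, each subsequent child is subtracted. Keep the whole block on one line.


difference() { translate([527, 204, 0]) cylinder(h = 1016, r = 98); translate([527, 204, 0]) cylinder(h = 1016, r = 72); }


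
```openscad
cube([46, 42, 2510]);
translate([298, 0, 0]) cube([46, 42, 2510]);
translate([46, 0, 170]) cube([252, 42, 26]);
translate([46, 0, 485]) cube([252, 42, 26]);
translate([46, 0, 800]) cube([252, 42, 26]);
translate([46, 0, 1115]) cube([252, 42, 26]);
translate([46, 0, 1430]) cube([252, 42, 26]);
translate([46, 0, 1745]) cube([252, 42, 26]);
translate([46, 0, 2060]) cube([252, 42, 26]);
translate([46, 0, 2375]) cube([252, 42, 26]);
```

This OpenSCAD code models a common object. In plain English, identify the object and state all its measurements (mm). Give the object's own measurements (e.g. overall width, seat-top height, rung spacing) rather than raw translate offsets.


A straight ladder. Two 46×42 mm vertical rails, 2510 mm tall, stand 344 mm apart (outside-to-outside) with their front faces coplanar on the −y side. 8 rungs, each 42 mm deep and 26 mm tall, span between the inner faces of the rails, front faces flush with the rails. The lowest rung's underside is at z = 170 mm and rungs are spaced 315 mm apart (underside to underside).


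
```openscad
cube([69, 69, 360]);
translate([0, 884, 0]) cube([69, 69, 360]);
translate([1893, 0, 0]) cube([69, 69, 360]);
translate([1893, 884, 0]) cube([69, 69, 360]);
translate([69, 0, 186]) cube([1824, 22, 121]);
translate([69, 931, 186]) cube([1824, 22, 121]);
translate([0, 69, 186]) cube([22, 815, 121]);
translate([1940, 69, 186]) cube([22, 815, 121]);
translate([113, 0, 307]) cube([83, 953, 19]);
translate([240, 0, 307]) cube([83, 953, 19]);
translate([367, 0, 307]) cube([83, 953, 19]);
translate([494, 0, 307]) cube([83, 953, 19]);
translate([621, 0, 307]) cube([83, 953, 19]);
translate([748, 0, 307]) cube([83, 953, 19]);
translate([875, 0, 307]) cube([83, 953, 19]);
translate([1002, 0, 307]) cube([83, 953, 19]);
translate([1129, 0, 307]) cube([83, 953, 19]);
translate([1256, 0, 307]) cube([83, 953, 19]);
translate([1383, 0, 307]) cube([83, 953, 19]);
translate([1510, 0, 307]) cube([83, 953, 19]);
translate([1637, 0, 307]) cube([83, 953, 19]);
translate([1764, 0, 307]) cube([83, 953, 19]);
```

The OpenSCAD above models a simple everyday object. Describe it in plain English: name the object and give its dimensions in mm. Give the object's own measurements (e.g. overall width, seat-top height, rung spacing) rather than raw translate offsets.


A bed frame 1962 mm long (x) by 953 mm wide (y). Four 69×69 mm corner posts, 360 mm tall, at the corners of the footprint. Four rails of 22 mm thickness and 121 mm height run between adjacent posts with their undersides at z = 186 mm, their outer faces flush with the outside of the frame (the two x-running rails run between the posts' inner faces; the two y-running rails run between the posts' inner faces). 14 slats, each 83 mm wide (x) and 19 mm thick, lie across the top of the two x-running rails, running the full 953 mm width of the frame in y; along x they sit between the end posts with a 44 mm gap after the −x posts and between neighbouring slats, leaving 46 mm before the +x posts.


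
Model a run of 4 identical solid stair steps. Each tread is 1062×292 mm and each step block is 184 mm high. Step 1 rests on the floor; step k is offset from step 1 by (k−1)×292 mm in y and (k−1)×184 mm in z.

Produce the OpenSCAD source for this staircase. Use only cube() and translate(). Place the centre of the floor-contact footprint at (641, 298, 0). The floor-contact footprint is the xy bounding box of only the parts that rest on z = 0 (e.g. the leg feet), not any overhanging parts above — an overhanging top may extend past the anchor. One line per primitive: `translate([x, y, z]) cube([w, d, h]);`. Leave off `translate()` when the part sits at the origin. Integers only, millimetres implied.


translate([110, 152, 0]) cube([1062, 292, 184]);
translate([110, 444, 184]) cube([1062, 292, 184]);
translate([110, 736, 368]) cube([1062, 292, 184]);
translate([110, 1028, 552]) cube([1062, 292, 184]);


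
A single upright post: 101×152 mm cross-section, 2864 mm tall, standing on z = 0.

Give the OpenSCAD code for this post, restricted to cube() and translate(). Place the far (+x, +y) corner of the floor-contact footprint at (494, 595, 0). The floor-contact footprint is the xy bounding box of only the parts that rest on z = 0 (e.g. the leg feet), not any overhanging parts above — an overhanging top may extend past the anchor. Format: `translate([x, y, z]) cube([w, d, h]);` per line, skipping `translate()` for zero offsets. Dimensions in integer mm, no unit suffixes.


translate([393, 443, 0]) cube([101, 152, 2864]);


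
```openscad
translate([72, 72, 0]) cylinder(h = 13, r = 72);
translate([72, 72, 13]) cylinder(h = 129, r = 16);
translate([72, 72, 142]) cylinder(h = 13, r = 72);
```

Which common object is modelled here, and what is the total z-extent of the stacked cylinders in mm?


A spool. The overall height is 155 mm.

Three coaxial cylinders, large–small–large — a spool. Two 13 mm flanges and a 129 mm core give 13 + 129 + 13 = 155 mm.


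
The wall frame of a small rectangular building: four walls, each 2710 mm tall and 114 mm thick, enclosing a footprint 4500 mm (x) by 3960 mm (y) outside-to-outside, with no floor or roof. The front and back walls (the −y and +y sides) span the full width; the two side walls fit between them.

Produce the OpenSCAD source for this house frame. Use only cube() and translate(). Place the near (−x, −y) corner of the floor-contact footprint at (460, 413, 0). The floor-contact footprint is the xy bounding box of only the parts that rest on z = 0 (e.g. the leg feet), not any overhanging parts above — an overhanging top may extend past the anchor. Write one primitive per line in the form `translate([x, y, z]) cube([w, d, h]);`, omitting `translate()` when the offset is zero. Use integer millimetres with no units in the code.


translate([460, 413, 0]) cube([4500, 114, 2710]);
translate([460, 4259, 0]) cube([4500, 114, 2710]);
translate([460, 527, 0]) cube([114, 3732, 2710]);
translate([4846, 527, 0]) cube([114, 3732, 2710]);


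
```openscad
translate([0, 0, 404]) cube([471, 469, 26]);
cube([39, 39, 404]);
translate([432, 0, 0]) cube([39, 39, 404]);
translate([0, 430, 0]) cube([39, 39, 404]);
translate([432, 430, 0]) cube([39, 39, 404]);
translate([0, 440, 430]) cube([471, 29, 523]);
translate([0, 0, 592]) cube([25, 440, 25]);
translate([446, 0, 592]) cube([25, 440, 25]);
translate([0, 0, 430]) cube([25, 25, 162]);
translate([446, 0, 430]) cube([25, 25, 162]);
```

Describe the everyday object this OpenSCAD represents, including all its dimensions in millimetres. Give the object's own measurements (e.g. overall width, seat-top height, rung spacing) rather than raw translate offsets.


A chair. The seat is a 471×469×26 mm slab with its top at z = 430 mm, on four 39×39 mm corner legs (flush with the seat edges, standing on z = 0). A flat backrest 29 mm thick, 523 mm tall, spans the full seat width and rises from the seat top along its +y edge, rear face flush with the rear of the seat. Two armrests of 25×25 mm section run along each side from the seat's front edge to the front of the backrest, top faces 187 mm above the seat top and outer faces flush with the seat's x-edges; a 25×25 mm post under the front of each armrest stands on the seat at the front corner.


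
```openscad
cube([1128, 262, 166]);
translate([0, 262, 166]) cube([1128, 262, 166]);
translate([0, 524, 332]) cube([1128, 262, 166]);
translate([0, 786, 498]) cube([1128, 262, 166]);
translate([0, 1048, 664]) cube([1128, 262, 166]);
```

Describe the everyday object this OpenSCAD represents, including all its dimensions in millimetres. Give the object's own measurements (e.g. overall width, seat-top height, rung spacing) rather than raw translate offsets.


A straight staircase of 5 solid steps. Each step is 1128 mm wide (x), 262 mm deep (y, the going) and 166 mm tall (the rise). The first step rests on the floor; each subsequent step sits one going further in +y and one rise higher in +z, directly behind and above the previous step with no overlap.


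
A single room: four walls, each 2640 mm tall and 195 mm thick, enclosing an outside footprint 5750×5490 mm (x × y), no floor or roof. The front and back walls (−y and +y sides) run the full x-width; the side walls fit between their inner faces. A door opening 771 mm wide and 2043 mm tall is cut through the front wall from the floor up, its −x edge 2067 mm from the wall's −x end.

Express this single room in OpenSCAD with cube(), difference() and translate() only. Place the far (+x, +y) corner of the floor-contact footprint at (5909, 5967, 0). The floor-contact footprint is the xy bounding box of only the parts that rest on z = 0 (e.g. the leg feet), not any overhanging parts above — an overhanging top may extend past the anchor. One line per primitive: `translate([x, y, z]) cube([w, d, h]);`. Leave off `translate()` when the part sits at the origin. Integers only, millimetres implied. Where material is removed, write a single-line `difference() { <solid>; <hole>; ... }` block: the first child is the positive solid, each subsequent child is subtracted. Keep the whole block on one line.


difference() { translate([159, 477, 0]) cube([5750, 195, 2640]); translate([2226, 477, 0]) cube([771, 195, 2043]); }
translate([159, 5772, 0]) cube([5750, 195, 2640]);
translate([159, 672, 0]) cube([195, 5100, 2640]);
translate([5714, 672, 0]) cube([195, 5100, 2640]);
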